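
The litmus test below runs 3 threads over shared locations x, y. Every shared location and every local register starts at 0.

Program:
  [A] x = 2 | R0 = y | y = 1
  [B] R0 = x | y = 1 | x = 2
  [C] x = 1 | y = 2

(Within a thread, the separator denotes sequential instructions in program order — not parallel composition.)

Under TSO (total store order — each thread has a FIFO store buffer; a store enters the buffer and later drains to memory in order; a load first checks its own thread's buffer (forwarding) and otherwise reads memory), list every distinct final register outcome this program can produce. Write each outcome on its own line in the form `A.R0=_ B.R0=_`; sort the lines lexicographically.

A.R0=0 B.R0=0
A.R0=0 B.R0=1
A.R0=0 B.R0=2
A.R0=1 B.R0=0
A.R0=1 B.R0=1
A.R0=1 B.R0=2
A.R0=2 B.R0=0
A.R0=2 B.R0=1
A.R0=2 B.R0=2

outcome vector order: (A.R0,B.R0)
|TSO outcomes| = 9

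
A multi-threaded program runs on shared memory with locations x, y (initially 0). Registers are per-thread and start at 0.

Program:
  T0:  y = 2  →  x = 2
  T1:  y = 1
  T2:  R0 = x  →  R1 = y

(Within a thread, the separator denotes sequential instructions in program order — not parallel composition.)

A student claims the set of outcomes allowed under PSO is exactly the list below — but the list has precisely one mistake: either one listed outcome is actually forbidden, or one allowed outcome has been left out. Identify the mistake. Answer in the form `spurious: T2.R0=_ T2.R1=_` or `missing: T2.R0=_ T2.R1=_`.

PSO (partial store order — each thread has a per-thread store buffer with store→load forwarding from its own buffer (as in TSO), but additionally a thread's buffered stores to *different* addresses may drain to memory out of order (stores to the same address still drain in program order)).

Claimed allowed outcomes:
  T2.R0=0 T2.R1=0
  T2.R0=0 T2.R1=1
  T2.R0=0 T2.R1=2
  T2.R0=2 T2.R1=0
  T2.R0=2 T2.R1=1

missing: T2.R0=2 T2.R1=2

outcome vector order: (T2.R0,T2.R1)
PSO (6): (0,0) (0,1) (0,2) (2,0) (2,1) (2,2)
PSO∖claimed = {(2,2)}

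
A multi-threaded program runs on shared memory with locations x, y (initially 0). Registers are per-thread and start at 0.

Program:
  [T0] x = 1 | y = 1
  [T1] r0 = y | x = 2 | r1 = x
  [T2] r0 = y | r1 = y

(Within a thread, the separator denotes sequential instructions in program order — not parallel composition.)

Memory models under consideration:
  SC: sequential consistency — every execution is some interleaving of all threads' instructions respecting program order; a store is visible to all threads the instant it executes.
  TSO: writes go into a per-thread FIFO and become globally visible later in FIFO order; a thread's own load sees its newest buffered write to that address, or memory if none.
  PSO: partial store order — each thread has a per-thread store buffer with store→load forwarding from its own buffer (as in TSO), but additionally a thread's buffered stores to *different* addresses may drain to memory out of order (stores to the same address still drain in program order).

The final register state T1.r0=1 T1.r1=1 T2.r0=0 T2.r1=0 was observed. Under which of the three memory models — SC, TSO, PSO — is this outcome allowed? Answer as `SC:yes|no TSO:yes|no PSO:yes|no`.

SC:no TSO:no PSO:yes

outcome vector order: (T1.r0,T1.r1,T2.r0,T2.r1)
SC (9): (0,1,0,0) (0,1,0,1) (0,1,1,1) (0,2,0,0) (0,2,0,1) (0,2,1,1) (1,2,0,0) (1,2,0,1) (1,2,1,1)
TSO (9): (0,1,0,0) (0,1,0,1) (0,1,1,1) (0,2,0,0) (0,2,0,1) (0,2,1,1) (1,2,0,0) (1,2,0,1) (1,2,1,1)
PSO (12): (0,1,0,0) (0,1,0,1) (0,1,1,1) (0,2,0,0) (0,2,0,1) (0,2,1,1) (1,1,0,0) (1,1,0,1) (1,1,1,1) (1,2,0,0) (1,2,0,1) (1,2,1,1)
target (1,1,0,0) ∈ {PSO}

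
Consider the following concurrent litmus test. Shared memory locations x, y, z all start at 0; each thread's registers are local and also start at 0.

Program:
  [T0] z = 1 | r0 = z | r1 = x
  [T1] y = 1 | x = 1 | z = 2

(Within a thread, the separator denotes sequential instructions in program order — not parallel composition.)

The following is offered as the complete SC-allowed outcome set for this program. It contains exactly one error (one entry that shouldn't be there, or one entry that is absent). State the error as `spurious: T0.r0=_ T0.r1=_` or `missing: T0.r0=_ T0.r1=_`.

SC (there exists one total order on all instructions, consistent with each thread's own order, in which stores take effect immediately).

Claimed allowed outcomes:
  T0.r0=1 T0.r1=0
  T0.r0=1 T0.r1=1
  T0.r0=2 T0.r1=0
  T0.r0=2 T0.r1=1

outcome vector order: (T0.r0,T0.r1)
under SC → (1,0); (1,1); (2,1)
claimed∖SC = {(2,0)}

spurious: T0.r0=2 T0.r1=0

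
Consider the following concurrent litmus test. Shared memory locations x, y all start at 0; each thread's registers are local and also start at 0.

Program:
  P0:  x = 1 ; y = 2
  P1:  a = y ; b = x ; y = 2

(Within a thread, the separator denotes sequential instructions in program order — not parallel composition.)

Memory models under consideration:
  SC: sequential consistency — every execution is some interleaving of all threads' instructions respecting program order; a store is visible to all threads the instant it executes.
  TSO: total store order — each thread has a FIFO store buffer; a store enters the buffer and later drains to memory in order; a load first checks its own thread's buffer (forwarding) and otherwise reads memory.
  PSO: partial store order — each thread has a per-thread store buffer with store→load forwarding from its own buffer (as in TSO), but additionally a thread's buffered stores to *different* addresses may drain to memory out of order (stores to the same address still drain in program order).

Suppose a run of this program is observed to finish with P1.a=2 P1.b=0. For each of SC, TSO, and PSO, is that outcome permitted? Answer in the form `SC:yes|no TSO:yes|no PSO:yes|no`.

SC:no TSO:no PSO:yes

outcome vector order: (P1.a,P1.b)
SC: 3 outcomes — {<0 0>; <0 1>; <2 1>}
TSO: 3 outcomes — {<0 0>; <0 1>; <2 1>}
PSO: 4 outcomes — {<0 0>; <0 1>; <2 0>; <2 1>}
target <2 0> ∈ {PSO}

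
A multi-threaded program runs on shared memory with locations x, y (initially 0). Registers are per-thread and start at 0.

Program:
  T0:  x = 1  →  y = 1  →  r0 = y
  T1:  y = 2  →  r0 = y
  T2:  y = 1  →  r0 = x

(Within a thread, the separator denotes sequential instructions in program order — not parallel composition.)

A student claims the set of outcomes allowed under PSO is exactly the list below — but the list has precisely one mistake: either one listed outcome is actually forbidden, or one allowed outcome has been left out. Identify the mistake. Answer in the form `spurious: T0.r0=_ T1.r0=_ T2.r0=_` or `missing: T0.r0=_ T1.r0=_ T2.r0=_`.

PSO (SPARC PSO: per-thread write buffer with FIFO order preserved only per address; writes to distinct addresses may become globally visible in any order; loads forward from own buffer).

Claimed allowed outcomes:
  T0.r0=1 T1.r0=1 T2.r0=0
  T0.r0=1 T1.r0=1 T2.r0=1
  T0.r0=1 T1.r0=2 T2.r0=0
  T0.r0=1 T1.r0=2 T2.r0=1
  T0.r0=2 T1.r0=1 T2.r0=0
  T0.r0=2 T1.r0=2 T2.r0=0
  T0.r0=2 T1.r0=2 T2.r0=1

missing: T0.r0=2 T1.r0=1 T2.r0=1

outcome vector order: (T0.r0,T1.r0,T2.r0)
under PSO → 1/1/0, 1/1/1, 1/2/0, 1/2/1, 2/1/0, 2/1/1, 2/2/0, 2/2/1
PSO∖claimed = {2/1/1}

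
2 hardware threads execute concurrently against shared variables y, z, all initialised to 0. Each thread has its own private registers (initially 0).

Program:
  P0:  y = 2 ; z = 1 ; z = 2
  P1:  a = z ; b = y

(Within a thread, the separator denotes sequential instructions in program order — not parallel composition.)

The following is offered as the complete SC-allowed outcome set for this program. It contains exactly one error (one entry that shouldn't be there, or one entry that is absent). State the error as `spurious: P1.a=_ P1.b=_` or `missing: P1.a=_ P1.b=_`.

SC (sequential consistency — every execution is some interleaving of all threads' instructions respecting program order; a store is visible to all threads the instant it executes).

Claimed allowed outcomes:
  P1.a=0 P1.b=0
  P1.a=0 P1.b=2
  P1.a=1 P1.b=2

missing: P1.a=2 P1.b=2

outcome vector order: (P1.a,P1.b)
SC: 4 outcomes — {<0 0>; <0 2>; <1 2>; <2 2>}
SC∖claimed = {<2 2>}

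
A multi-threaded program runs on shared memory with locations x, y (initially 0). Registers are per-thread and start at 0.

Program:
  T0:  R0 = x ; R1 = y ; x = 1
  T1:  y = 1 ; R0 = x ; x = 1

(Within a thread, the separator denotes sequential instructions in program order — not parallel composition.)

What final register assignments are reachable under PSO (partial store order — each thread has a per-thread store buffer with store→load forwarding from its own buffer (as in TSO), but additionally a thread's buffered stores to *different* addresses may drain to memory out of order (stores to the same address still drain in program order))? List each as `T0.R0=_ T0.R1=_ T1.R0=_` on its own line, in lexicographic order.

T0.R0=0 T0.R1=0 T1.R0=0
T0.R0=0 T0.R1=0 T1.R0=1
T0.R0=0 T0.R1=1 T1.R0=0
T0.R0=0 T0.R1=1 T1.R0=1
T0.R0=1 T0.R1=0 T1.R0=0
T0.R0=1 T0.R1=1 T1.R0=0

outcome vector order: (T0.R0,T0.R1,T1.R0)
|PSO outcomes| = 6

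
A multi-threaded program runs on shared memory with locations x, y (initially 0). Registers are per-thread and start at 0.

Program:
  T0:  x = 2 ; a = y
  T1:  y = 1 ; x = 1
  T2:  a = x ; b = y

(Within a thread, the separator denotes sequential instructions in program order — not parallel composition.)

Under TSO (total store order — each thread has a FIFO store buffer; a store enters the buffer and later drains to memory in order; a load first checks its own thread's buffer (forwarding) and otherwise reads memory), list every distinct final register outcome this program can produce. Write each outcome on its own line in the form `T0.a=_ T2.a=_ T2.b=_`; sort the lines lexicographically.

T0.a=0 T2.a=0 T2.b=0
T0.a=0 T2.a=0 T2.b=1
T0.a=0 T2.a=1 T2.b=1
T0.a=0 T2.a=2 T2.b=0
T0.a=0 T2.a=2 T2.b=1
T0.a=1 T2.a=0 T2.b=0
T0.a=1 T2.a=0 T2.b=1
T0.a=1 T2.a=1 T2.b=1
T0.a=1 T2.a=2 T2.b=0
T0.a=1 T2.a=2 T2.b=1

outcome vector order: (T0.a,T2.a,T2.b)
|TSO outcomes| = 10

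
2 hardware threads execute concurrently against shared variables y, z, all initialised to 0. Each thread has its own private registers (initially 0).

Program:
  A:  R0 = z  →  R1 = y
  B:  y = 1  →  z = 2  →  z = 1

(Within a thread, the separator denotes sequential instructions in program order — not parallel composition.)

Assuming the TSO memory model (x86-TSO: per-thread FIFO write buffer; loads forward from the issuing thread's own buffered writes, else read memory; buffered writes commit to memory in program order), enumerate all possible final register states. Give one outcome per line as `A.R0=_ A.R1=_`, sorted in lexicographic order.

A.R0=0 A.R1=0
A.R0=0 A.R1=1
A.R0=1 A.R1=1
A.R0=2 A.R1=1

outcome vector order: (A.R0,A.R1)
|TSO outcomes| = 4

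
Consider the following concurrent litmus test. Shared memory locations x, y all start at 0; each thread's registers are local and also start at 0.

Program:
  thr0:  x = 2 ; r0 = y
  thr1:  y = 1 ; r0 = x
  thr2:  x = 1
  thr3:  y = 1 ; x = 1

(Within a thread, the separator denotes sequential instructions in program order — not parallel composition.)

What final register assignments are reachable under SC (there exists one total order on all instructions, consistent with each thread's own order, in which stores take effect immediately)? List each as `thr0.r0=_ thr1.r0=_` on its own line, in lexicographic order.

outcome vector order: (thr0.r0,thr1.r0)
|SC outcomes| = 5

thr0.r0=0 thr1.r0=1
thr0.r0=0 thr1.r0=2
thr0.r0=1 thr1.r0=0
thr0.r0=1 thr1.r0=1
thr0.r0=1 thr1.r0=2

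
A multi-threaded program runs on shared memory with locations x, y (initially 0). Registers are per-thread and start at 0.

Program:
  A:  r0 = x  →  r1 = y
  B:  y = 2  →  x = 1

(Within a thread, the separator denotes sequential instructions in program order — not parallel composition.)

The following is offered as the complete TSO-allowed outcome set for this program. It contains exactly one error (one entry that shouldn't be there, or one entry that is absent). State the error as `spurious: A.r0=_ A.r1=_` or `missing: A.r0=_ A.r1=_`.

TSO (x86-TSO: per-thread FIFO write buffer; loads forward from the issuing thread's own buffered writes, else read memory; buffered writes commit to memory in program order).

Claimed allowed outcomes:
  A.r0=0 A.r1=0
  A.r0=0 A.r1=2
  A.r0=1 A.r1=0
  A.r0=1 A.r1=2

outcome vector order: (A.r0,A.r1)
TSO: 3 outcomes — {0/0 0/2 1/2}
claimed∖TSO = {1/0}

spurious: A.r0=1 A.r1=0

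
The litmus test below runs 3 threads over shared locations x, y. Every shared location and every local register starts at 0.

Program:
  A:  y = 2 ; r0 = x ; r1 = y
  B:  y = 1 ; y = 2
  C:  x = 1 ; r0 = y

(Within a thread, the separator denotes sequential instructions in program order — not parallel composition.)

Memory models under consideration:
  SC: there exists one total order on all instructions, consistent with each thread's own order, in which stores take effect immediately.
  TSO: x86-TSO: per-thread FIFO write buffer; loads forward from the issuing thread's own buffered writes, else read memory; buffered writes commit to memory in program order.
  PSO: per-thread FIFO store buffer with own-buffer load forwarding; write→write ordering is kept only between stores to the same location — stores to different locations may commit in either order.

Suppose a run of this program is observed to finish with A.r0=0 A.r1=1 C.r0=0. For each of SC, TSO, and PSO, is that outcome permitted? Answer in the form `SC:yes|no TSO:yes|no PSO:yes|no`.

outcome vector order: (A.r0,A.r1,C.r0)
[SC] allowed = {<0 1 1>, <0 1 2>, <0 2 1>, <0 2 2>, <1 1 0>, <1 1 1>, <1 1 2>, <1 2 0>, <1 2 1>, <1 2 2>}
[TSO] allowed = {<0 1 0>, <0 1 1>, <0 1 2>, <0 2 0>, <0 2 1>, <0 2 2>, <1 1 0>, <1 1 1>, <1 1 2>, <1 2 0>, <1 2 1>, <1 2 2>}
[PSO] allowed = {<0 1 0>, <0 1 1>, <0 1 2>, <0 2 0>, <0 2 1>, <0 2 2>, <1 1 0>, <1 1 1>, <1 1 2>, <1 2 0>, <1 2 1>, <1 2 2>}
target <0 1 0> ∈ {TSO,PSO}

SC:no TSO:yes PSO:yes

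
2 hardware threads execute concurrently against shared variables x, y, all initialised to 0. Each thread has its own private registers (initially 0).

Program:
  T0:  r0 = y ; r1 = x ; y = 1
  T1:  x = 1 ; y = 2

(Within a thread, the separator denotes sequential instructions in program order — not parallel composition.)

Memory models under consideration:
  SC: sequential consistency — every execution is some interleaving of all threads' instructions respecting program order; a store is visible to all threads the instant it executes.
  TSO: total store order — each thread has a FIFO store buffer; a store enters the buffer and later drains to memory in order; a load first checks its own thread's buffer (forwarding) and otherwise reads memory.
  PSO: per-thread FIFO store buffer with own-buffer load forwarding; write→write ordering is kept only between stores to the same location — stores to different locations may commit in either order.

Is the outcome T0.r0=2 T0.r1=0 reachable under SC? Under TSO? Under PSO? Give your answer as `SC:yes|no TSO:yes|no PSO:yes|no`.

outcome vector order: (T0.r0,T0.r1)
under SC → <0 0>; <0 1>; <2 1>
under TSO → <0 0>; <0 1>; <2 1>
under PSO → <0 0>; <0 1>; <2 0>; <2 1>
target <2 0> ∈ {PSO}

SC:no TSO:no PSO:yes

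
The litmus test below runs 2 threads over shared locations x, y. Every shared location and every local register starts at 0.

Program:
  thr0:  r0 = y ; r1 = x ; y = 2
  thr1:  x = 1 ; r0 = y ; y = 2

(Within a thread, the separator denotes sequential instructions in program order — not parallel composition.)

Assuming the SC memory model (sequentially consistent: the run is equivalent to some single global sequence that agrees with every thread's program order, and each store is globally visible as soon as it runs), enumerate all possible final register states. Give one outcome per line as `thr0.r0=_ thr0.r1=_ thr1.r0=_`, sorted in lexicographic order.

outcome vector order: (thr0.r0,thr0.r1,thr1.r0)
|SC outcomes| = 5

thr0.r0=0 thr0.r1=0 thr1.r0=0
thr0.r0=0 thr0.r1=0 thr1.r0=2
thr0.r0=0 thr0.r1=1 thr1.r0=0
thr0.r0=0 thr0.r1=1 thr1.r0=2
thr0.r0=2 thr0.r1=1 thr1.r0=0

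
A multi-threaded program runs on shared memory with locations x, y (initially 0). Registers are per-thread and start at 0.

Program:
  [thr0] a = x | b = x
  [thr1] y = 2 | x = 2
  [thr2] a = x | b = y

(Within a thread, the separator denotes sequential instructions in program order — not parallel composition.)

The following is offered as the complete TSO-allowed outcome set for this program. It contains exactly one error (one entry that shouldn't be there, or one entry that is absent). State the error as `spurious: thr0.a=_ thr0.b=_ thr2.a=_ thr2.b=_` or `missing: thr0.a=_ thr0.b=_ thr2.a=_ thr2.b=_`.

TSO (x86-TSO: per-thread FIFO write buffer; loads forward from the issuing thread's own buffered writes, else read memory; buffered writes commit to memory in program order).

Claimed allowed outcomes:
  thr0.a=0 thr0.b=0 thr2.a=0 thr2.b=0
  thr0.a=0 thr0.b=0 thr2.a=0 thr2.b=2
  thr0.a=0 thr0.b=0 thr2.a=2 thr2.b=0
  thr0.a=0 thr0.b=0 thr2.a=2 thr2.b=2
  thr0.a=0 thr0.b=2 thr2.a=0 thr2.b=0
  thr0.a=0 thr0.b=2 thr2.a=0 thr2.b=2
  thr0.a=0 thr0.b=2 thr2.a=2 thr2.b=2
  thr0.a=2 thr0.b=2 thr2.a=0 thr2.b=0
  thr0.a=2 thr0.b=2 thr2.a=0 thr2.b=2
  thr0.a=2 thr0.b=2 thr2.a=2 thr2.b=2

spurious: thr0.a=0 thr0.b=0 thr2.a=2 thr2.b=0

outcome vector order: (thr0.a,thr0.b,thr2.a,thr2.b)
TSO (9): (0,0,0,0), (0,0,0,2), (0,0,2,2), (0,2,0,0), (0,2,0,2), (0,2,2,2), (2,2,0,0), (2,2,0,2), (2,2,2,2)
claimed∖TSO = {(0,0,2,0)}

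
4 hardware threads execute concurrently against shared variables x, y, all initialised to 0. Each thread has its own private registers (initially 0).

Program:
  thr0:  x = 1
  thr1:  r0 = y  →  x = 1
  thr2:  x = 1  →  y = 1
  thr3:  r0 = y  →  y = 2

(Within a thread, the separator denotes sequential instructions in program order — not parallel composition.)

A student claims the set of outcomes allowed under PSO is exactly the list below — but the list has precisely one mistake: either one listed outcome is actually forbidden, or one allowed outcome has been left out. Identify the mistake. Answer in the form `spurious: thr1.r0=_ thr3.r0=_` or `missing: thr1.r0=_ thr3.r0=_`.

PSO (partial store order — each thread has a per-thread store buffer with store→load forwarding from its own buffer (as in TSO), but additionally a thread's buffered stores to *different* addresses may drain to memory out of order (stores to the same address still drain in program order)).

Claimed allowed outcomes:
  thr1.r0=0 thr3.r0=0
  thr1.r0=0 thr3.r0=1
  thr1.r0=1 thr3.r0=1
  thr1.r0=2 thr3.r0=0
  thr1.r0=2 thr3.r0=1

outcome vector order: (thr1.r0,thr3.r0)
PSO (6): (0,0); (0,1); (1,0); (1,1); (2,0); (2,1)
PSO∖claimed = {(1,0)}

missing: thr1.r0=1 thr3.r0=0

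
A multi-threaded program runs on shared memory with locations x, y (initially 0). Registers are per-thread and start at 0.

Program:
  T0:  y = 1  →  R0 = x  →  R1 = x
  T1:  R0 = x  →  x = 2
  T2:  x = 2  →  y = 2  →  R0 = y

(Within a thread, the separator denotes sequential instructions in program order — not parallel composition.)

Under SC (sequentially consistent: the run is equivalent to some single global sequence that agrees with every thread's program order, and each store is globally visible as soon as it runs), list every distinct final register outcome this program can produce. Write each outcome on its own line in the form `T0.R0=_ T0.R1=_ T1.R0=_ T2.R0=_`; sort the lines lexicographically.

outcome vector order: (T0.R0,T0.R1,T1.R0,T2.R0)
|SC outcomes| = 8

T0.R0=0 T0.R1=0 T1.R0=0 T2.R0=2
T0.R0=0 T0.R1=0 T1.R0=2 T2.R0=2
T0.R0=0 T0.R1=2 T1.R0=0 T2.R0=2
T0.R0=0 T0.R1=2 T1.R0=2 T2.R0=2
T0.R0=2 T0.R1=2 T1.R0=0 T2.R0=1
T0.R0=2 T0.R1=2 T1.R0=0 T2.R0=2
T0.R0=2 T0.R1=2 T1.R0=2 T2.R0=1
T0.R0=2 T0.R1=2 T1.R0=2 T2.R0=2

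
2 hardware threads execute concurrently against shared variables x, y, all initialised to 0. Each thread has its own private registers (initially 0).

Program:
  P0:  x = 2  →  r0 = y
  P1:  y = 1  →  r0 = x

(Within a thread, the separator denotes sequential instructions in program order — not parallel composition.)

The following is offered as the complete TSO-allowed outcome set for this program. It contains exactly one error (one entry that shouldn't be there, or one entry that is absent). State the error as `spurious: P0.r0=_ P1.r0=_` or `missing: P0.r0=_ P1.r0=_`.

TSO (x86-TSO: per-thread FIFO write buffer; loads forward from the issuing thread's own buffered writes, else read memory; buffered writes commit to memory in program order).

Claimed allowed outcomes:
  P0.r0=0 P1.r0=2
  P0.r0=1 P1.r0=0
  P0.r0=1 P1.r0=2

missing: P0.r0=0 P1.r0=0

outcome vector order: (P0.r0,P1.r0)
under TSO → 0/0, 0/2, 1/0, 1/2
TSO∖claimed = {0/0}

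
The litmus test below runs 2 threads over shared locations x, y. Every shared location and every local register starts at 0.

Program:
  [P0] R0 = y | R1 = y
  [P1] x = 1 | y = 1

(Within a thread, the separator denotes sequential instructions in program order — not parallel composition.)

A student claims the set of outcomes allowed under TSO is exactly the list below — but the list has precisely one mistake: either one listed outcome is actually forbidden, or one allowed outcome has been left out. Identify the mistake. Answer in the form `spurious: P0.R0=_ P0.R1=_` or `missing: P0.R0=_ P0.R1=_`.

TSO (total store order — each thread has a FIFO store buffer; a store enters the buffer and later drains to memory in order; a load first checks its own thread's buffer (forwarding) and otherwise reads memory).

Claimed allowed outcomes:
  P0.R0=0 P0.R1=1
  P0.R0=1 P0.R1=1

missing: P0.R0=0 P0.R1=0

outcome vector order: (P0.R0,P0.R1)
TSO (3): 00 01 11
TSO∖claimed = {00}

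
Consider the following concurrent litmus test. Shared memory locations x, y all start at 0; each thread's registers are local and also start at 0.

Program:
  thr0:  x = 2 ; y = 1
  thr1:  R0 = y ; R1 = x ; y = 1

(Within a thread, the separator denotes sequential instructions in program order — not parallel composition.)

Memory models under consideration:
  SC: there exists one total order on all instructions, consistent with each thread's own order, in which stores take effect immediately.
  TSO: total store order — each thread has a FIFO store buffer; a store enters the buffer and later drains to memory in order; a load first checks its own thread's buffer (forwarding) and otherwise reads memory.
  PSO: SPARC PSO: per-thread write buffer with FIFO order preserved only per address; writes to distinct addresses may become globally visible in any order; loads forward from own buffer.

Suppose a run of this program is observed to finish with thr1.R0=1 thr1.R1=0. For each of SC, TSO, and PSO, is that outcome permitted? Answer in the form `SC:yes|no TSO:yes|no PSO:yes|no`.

SC:no TSO:no PSO:yes

outcome vector order: (thr1.R0,thr1.R1)
SC (3): 0/0; 0/2; 1/2
TSO (3): 0/0; 0/2; 1/2
PSO (4): 0/0; 0/2; 1/0; 1/2
target 1/0 ∈ {PSO}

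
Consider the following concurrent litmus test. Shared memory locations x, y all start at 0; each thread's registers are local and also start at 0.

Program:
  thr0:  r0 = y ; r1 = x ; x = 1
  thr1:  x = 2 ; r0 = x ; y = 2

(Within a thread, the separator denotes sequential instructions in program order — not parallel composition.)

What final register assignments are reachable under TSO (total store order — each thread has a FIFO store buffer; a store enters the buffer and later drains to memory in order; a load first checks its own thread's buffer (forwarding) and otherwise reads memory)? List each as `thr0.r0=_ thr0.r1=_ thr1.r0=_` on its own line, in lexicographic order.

outcome vector order: (thr0.r0,thr0.r1,thr1.r0)
|TSO outcomes| = 5

thr0.r0=0 thr0.r1=0 thr1.r0=1
thr0.r0=0 thr0.r1=0 thr1.r0=2
thr0.r0=0 thr0.r1=2 thr1.r0=1
thr0.r0=0 thr0.r1=2 thr1.r0=2
thr0.r0=2 thr0.r1=2 thr1.r0=2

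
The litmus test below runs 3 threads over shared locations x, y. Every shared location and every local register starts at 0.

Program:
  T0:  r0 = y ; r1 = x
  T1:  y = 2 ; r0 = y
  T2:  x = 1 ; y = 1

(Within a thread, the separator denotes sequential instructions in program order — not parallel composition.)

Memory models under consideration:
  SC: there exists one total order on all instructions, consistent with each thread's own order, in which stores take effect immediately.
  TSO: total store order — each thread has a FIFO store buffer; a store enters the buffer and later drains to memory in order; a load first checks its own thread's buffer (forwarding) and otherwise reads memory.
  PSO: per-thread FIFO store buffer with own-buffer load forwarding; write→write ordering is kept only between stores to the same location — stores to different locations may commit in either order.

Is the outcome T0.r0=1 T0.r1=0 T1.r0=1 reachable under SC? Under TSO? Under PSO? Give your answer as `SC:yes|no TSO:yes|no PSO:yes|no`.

outcome vector order: (T0.r0,T0.r1,T1.r0)
SC (10): 0/0/1 0/0/2 0/1/1 0/1/2 1/1/1 1/1/2 2/0/1 2/0/2 2/1/1 2/1/2
TSO (10): 0/0/1 0/0/2 0/1/1 0/1/2 1/1/1 1/1/2 2/0/1 2/0/2 2/1/1 2/1/2
PSO (12): 0/0/1 0/0/2 0/1/1 0/1/2 1/0/1 1/0/2 1/1/1 1/1/2 2/0/1 2/0/2 2/1/1 2/1/2
target 1/0/1 ∈ {PSO}

SC:no TSO:no PSO:yes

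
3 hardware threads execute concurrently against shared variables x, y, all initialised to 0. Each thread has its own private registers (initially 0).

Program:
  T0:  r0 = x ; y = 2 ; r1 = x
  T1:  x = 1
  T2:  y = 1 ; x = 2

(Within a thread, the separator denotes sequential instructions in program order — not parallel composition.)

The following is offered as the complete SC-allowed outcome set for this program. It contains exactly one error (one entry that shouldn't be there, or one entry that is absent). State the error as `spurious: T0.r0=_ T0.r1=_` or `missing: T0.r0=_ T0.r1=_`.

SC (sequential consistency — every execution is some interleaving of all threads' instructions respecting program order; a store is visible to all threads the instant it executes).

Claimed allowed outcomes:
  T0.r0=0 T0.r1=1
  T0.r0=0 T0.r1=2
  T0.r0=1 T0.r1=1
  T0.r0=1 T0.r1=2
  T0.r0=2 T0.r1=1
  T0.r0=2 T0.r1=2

missing: T0.r0=0 T0.r1=0

outcome vector order: (T0.r0,T0.r1)
SC: 7 outcomes — {(0,0) (0,1) (0,2) (1,1) (1,2) (2,1) (2,2)}
SC∖claimed = {(0,0)}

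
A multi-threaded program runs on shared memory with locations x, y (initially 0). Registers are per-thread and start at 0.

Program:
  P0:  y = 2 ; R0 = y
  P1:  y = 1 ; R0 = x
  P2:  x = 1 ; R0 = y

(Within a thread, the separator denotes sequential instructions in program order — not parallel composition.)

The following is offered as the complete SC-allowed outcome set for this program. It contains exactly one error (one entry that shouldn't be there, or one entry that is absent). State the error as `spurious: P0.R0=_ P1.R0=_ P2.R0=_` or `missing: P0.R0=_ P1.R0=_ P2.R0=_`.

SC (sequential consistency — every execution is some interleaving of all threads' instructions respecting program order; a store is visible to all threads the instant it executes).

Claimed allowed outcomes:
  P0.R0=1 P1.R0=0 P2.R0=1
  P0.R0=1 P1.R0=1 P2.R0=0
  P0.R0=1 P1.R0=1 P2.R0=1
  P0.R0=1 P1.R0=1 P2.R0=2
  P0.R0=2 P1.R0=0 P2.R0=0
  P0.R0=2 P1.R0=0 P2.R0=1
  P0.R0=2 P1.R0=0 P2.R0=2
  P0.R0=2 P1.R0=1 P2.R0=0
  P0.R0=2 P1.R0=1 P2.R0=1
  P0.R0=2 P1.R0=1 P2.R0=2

spurious: P0.R0=2 P1.R0=0 P2.R0=0

outcome vector order: (P0.R0,P1.R0,P2.R0)
SC: 9 outcomes — {101; 110; 111; 112; 201; 202; 210; 211; 212}
claimed∖SC = {200}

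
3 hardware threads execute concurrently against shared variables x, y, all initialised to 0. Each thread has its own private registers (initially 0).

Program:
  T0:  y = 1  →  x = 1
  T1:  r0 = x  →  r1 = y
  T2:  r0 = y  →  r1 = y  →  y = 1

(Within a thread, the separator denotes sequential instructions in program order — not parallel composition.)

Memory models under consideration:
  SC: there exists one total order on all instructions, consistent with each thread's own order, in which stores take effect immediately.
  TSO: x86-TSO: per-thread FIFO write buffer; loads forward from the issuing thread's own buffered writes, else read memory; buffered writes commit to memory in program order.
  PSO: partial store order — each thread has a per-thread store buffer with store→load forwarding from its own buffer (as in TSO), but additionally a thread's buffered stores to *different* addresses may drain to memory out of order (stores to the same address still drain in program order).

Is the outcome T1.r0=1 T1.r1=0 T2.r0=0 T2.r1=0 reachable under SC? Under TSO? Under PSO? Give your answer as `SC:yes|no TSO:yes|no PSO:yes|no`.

SC:no TSO:no PSO:yes

outcome vector order: (T1.r0,T1.r1,T2.r0,T2.r1)
under SC → (0,0,0,0) (0,0,0,1) (0,0,1,1) (0,1,0,0) (0,1,0,1) (0,1,1,1) (1,1,0,0) (1,1,0,1) (1,1,1,1)
under TSO → (0,0,0,0) (0,0,0,1) (0,0,1,1) (0,1,0,0) (0,1,0,1) (0,1,1,1) (1,1,0,0) (1,1,0,1) (1,1,1,1)
under PSO → (0,0,0,0) (0,0,0,1) (0,0,1,1) (0,1,0,0) (0,1,0,1) (0,1,1,1) (1,0,0,0) (1,0,0,1) (1,0,1,1) (1,1,0,0) (1,1,0,1) (1,1,1,1)
target (1,0,0,0) ∈ {PSO}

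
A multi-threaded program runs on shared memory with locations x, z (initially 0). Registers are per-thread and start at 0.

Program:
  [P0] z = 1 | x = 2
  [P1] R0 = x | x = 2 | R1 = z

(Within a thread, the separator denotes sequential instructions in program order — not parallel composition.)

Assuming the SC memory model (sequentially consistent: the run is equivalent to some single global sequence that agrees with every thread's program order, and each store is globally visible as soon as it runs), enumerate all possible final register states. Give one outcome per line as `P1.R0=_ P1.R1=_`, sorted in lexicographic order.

P1.R0=0 P1.R1=0
P1.R0=0 P1.R1=1
P1.R0=2 P1.R1=1

outcome vector order: (P1.R0,P1.R1)
|SC outcomes| = 3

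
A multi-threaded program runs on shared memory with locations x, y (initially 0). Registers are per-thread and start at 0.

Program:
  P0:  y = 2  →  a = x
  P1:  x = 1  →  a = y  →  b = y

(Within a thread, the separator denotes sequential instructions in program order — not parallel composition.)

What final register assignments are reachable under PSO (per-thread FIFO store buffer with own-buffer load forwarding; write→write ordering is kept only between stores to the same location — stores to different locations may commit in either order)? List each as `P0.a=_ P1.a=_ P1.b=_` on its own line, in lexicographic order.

P0.a=0 P1.a=0 P1.b=0
P0.a=0 P1.a=0 P1.b=2
P0.a=0 P1.a=2 P1.b=2
P0.a=1 P1.a=0 P1.b=0
P0.a=1 P1.a=0 P1.b=2
P0.a=1 P1.a=2 P1.b=2

outcome vector order: (P0.a,P1.a,P1.b)
|PSO outcomes| = 6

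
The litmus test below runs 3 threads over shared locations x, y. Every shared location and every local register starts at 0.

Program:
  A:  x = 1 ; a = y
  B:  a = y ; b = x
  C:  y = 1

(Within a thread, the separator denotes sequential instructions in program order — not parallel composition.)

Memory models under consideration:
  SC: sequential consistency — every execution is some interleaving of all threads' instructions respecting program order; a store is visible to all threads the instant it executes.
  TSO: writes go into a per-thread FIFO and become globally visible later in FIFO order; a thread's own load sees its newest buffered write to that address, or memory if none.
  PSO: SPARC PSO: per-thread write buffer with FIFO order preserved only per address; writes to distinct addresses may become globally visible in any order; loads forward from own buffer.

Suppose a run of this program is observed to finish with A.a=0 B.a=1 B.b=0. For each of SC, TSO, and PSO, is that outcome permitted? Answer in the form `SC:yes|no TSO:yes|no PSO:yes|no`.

outcome vector order: (A.a,B.a,B.b)
under SC → 000; 001; 011; 100; 101; 110; 111
under TSO → 000; 001; 010; 011; 100; 101; 110; 111
under PSO → 000; 001; 010; 011; 100; 101; 110; 111
target 010 ∈ {TSO,PSO}

SC:no TSO:yes PSO:yes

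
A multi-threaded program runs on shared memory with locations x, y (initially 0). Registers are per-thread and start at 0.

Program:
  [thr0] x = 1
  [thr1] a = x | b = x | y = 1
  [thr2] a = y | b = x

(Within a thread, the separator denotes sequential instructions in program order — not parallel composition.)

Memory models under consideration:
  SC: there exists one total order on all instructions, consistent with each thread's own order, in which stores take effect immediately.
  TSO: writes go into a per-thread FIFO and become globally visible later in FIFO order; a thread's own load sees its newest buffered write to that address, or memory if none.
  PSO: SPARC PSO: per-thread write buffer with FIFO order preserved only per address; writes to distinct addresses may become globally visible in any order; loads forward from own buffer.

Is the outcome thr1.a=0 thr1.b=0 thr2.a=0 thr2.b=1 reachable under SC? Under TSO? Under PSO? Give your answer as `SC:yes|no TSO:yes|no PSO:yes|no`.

outcome vector order: (thr1.a,thr1.b,thr2.a,thr2.b)
SC (10): 0000, 0001, 0010, 0011, 0100, 0101, 0111, 1100, 1101, 1111
TSO (10): 0000, 0001, 0010, 0011, 0100, 0101, 0111, 1100, 1101, 1111
PSO (10): 0000, 0001, 0010, 0011, 0100, 0101, 0111, 1100, 1101, 1111
target 0001 ∈ {SC,TSO,PSO}

SC:yes TSO:yes PSO:yes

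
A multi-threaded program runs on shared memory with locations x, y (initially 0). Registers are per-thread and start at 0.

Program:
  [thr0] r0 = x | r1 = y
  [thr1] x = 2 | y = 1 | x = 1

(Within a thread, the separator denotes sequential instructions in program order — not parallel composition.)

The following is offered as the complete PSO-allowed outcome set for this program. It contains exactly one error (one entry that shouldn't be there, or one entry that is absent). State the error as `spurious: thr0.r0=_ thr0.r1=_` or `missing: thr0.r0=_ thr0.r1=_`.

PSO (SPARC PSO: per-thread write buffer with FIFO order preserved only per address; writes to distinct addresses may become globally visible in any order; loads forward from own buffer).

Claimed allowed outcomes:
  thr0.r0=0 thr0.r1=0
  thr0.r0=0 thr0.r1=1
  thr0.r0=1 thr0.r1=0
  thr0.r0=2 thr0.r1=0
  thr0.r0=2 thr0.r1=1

outcome vector order: (thr0.r0,thr0.r1)
PSO: 6 outcomes — {<0 0>, <0 1>, <1 0>, <1 1>, <2 0>, <2 1>}
PSO∖claimed = {<1 1>}

missing: thr0.r0=1 thr0.r1=1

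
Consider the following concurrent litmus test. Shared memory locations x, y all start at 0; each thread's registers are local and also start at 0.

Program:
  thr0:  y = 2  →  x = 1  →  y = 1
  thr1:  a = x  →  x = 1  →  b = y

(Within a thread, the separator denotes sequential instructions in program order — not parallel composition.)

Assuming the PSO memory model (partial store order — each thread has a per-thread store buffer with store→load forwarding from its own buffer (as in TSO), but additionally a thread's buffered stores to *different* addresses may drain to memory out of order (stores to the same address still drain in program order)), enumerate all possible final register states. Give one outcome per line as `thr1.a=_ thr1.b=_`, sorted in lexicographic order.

thr1.a=0 thr1.b=0
thr1.a=0 thr1.b=1
thr1.a=0 thr1.b=2
thr1.a=1 thr1.b=0
thr1.a=1 thr1.b=1
thr1.a=1 thr1.b=2

outcome vector order: (thr1.a,thr1.b)
|PSO outcomes| = 6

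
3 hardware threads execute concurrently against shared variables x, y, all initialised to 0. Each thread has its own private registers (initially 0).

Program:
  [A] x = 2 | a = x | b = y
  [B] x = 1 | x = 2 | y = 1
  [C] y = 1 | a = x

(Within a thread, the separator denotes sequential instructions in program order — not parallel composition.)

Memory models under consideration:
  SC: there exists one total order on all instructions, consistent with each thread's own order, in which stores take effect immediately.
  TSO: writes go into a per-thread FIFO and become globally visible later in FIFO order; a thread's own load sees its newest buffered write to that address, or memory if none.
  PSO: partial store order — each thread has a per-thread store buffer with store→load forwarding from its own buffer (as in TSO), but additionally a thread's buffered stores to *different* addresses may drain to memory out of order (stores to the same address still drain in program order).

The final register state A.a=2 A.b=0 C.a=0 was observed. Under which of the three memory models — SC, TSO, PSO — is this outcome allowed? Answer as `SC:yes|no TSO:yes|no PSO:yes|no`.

SC:no TSO:yes PSO:yes

outcome vector order: (A.a,A.b,C.a)
under SC → (1,0,1), (1,0,2), (1,1,0), (1,1,1), (1,1,2), (2,0,1), (2,0,2), (2,1,0), (2,1,1), (2,1,2)
under TSO → (1,0,0), (1,0,1), (1,0,2), (1,1,0), (1,1,1), (1,1,2), (2,0,0), (2,0,1), (2,0,2), (2,1,0), (2,1,1), (2,1,2)
under PSO → (1,0,0), (1,0,1), (1,0,2), (1,1,0), (1,1,1), (1,1,2), (2,0,0), (2,0,1), (2,0,2), (2,1,0), (2,1,1), (2,1,2)
target (2,0,0) ∈ {TSO,PSO}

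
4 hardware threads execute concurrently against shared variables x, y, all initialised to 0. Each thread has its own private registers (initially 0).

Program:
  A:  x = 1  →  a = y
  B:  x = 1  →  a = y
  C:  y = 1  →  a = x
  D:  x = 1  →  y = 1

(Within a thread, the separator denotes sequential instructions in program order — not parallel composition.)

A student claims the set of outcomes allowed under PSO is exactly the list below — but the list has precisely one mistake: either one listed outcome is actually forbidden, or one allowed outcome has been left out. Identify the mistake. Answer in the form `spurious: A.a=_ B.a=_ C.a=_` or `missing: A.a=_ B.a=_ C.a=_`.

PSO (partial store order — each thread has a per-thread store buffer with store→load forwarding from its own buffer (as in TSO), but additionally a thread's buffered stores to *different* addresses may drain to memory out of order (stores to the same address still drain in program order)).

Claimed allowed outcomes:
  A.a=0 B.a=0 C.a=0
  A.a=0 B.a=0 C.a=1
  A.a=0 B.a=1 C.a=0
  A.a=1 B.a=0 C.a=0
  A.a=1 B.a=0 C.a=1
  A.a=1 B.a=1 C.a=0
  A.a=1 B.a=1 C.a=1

missing: A.a=0 B.a=1 C.a=1

outcome vector order: (A.a,B.a,C.a)
PSO: 8 outcomes — {0/0/0 0/0/1 0/1/0 0/1/1 1/0/0 1/0/1 1/1/0 1/1/1}
PSO∖claimed = {0/1/1}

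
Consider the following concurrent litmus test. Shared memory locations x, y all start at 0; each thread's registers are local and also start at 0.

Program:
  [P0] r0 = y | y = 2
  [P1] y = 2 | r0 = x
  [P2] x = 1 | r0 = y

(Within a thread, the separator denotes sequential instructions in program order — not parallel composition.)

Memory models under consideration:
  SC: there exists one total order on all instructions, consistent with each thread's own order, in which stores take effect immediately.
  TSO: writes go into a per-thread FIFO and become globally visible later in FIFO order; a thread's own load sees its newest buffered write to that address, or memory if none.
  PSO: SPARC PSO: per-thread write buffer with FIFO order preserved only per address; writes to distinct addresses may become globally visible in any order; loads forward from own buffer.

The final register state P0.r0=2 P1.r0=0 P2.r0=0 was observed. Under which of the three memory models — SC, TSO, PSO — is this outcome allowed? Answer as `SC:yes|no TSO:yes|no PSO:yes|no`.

outcome vector order: (P0.r0,P1.r0,P2.r0)
SC: 6 outcomes — {002; 010; 012; 202; 210; 212}
TSO: 8 outcomes — {000; 002; 010; 012; 200; 202; 210; 212}
PSO: 8 outcomes — {000; 002; 010; 012; 200; 202; 210; 212}
target 200 ∈ {TSO,PSO}

SC:no TSO:yes PSO:yes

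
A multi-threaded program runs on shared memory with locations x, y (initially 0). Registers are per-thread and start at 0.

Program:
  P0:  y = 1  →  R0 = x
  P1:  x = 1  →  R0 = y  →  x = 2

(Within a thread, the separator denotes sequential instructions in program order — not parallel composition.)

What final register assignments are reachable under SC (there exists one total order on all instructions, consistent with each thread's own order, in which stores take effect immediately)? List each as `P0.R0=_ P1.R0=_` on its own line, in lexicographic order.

outcome vector order: (P0.R0,P1.R0)
|SC outcomes| = 5

P0.R0=0 P1.R0=1
P0.R0=1 P1.R0=0
P0.R0=1 P1.R0=1
P0.R0=2 P1.R0=0
P0.R0=2 P1.R0=1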